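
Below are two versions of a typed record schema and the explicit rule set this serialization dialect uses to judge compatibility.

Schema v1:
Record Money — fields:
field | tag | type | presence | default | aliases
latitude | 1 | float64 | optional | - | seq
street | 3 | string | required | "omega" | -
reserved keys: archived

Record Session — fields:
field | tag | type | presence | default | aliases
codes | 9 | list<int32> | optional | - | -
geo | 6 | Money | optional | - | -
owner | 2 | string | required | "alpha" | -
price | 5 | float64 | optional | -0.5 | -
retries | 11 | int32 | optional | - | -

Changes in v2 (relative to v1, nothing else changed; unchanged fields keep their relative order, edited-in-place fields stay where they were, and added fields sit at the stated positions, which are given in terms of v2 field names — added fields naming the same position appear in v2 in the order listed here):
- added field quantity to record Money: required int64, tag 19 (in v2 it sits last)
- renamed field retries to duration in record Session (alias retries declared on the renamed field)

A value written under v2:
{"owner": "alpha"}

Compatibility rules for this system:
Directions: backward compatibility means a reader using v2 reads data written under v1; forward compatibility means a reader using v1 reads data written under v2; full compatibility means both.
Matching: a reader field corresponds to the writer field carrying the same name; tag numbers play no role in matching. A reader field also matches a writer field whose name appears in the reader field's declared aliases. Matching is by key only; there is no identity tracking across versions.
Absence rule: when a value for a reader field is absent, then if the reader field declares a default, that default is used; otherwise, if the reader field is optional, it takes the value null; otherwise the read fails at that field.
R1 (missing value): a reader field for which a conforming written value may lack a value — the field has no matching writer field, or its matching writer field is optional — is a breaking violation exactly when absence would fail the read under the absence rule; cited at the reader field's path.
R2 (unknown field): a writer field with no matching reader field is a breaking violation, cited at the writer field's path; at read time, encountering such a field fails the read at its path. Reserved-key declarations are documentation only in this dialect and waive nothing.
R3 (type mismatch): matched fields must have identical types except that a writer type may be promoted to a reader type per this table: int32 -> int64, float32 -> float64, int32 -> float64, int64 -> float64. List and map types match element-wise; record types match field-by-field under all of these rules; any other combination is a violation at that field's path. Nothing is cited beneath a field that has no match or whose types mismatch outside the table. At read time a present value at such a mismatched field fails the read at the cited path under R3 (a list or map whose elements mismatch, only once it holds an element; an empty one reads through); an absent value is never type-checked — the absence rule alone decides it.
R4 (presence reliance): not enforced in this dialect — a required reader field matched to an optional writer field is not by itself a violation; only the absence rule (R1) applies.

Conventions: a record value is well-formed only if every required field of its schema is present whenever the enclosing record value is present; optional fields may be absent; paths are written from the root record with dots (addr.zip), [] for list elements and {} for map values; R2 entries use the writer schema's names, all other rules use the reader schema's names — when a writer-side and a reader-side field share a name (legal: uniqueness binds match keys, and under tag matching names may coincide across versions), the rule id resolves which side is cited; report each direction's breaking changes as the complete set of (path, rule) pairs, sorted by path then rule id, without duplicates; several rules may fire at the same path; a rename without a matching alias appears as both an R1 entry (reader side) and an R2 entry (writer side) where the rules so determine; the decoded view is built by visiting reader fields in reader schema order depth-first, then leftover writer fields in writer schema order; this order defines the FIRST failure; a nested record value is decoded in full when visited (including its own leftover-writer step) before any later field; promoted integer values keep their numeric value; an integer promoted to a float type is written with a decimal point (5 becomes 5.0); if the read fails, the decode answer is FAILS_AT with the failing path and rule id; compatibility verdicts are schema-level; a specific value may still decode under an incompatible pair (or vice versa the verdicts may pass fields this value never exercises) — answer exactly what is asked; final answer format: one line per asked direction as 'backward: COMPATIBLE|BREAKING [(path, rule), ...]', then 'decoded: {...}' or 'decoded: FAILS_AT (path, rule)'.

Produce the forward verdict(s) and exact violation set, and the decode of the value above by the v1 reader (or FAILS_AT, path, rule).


forward: BREAKING [(duration, R2), (geo.quantity, R2)]; decoded: {"codes": null, "geo": null, "owner": "alpha", "price": -0.5, "retries": null}

each type pair in Session: writer, then reader
forward on Session — v1 reading data written by v2:
  writer optional, list<int32> -> list<int32>: reader codes maps from writer codes
  writer optional, Money -> Money: reader geo maps from writer geo
  writer required, string -> string: reader owner maps from writer owner
  writer optional, float64 -> float64: reader price maps from writer price
  retries has no writer counterpart
  leftover writer field: duration
  writer optional, float64 -> float64: reader geo.latitude maps from writer geo.latitude
  writer required, string -> string: reader geo.street maps from writer geo.street
  leftover writer field: geo.quantity
  breaking: (duration, R2)
  breaking: (geo.quantity, R2)
  forward on Session therefore BREAKING (2)
decoding the Session value with the v1 reader:
  codes := null (missing; optional => null)
  geo := null (missing; optional => null)
  owner := "alpha"
  price := -0.5 (missing; default applied)
  retries := null (missing; optional => null)
  => decoded: {"codes": null, "geo": null, "owner": "alpha", "price": -0.5, "retries": null}


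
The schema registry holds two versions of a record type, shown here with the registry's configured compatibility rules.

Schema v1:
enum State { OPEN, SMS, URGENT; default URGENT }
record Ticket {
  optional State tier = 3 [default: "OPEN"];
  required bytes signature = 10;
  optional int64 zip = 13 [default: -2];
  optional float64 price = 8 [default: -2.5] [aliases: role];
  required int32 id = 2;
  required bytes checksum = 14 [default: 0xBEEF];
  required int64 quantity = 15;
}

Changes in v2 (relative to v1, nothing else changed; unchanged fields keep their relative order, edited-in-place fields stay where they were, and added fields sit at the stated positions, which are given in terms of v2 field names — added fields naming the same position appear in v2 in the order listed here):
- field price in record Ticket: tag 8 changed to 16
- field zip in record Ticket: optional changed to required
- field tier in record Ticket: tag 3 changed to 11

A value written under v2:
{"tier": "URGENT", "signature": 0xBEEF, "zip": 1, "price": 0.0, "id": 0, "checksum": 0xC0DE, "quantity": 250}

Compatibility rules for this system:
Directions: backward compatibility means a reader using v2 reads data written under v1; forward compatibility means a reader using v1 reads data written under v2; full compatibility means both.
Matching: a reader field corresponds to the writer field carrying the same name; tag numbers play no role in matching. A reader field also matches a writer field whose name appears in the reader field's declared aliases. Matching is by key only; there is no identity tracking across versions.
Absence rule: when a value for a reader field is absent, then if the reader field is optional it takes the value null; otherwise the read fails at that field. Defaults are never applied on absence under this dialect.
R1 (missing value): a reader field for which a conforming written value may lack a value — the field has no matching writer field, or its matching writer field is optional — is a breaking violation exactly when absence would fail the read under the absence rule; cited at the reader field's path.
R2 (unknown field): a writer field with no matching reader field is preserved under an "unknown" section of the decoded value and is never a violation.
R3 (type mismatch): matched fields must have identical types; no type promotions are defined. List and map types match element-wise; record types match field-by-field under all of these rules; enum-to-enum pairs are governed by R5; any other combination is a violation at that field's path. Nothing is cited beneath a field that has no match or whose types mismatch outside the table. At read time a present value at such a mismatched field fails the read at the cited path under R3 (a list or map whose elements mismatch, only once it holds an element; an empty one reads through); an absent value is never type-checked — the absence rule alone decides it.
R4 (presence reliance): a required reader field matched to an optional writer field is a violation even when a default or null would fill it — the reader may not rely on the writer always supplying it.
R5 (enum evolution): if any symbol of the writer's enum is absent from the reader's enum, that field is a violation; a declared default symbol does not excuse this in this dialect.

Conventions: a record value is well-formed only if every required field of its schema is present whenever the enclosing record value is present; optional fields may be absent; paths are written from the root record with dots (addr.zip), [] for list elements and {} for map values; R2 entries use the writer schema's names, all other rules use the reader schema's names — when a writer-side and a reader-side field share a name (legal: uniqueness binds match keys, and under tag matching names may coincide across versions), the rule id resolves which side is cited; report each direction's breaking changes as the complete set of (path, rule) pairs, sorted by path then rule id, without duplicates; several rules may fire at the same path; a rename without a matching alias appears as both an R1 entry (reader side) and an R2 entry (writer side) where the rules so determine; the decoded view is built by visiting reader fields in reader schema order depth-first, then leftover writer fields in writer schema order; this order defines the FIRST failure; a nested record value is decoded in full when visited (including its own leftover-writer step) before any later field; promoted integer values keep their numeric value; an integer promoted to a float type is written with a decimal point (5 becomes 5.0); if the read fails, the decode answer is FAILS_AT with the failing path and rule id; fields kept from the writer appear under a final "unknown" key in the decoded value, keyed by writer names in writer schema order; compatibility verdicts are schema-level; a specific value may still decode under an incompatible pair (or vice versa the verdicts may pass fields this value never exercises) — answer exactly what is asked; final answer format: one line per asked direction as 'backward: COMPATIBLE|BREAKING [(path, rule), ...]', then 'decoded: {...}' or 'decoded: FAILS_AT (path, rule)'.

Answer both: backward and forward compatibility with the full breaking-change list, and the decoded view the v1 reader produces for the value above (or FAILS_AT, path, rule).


backward: BREAKING [(zip, R1), (zip, R4)]; forward: COMPATIBLE []; decoded: {"tier": "URGENT", "signature": 0xBEEF, "zip": 1, "price": 0.0, "id": 0, "checksum": 0xC0DE, "quantity": 250}

each type pair in Ticket: writer, then reader
backward for Ticket (reader v2, writer v1):
  tier: State -> State, writer optional; from tier
  signature: bytes -> bytes, writer required; from signature
  zip: int64 -> int64, writer optional; from zip
  price: float64 -> float64, writer optional; from price
  id: int32 -> int32, writer required; from id
  checksum: bytes -> bytes, writer required; from checksum
  quantity: int64 -> int64, writer required; from quantity
  R1 fires at zip
  R4 fires at zip
  backward on Ticket therefore BREAKING (2)
forward for Ticket (reader v1, writer v2):
  tier: State -> State, writer optional; from tier
  signature: bytes -> bytes, writer required; from signature
  zip: int64 -> int64, writer required; from zip
  price: float64 -> float64, writer optional; from price
  id: int32 -> int32, writer required; from id
  checksum: bytes -> bytes, writer required; from checksum
  quantity: int64 -> int64, writer required; from quantity
  nothing fires on Ticket: forward is COMPATIBLE
decoding the Ticket value with the v1 reader:
  tier := "URGENT"
  signature := 0xBEEF
  zip := 1
  price := 0.0
  id := 0
  checksum := 0xC0DE
  quantity := 250
  => decoded: {"tier": "URGENT", "signature": 0xBEEF, "zip": 1, "price": 0.0, "id": 0, "checksum": 0xC0DE, "quantity": 250}


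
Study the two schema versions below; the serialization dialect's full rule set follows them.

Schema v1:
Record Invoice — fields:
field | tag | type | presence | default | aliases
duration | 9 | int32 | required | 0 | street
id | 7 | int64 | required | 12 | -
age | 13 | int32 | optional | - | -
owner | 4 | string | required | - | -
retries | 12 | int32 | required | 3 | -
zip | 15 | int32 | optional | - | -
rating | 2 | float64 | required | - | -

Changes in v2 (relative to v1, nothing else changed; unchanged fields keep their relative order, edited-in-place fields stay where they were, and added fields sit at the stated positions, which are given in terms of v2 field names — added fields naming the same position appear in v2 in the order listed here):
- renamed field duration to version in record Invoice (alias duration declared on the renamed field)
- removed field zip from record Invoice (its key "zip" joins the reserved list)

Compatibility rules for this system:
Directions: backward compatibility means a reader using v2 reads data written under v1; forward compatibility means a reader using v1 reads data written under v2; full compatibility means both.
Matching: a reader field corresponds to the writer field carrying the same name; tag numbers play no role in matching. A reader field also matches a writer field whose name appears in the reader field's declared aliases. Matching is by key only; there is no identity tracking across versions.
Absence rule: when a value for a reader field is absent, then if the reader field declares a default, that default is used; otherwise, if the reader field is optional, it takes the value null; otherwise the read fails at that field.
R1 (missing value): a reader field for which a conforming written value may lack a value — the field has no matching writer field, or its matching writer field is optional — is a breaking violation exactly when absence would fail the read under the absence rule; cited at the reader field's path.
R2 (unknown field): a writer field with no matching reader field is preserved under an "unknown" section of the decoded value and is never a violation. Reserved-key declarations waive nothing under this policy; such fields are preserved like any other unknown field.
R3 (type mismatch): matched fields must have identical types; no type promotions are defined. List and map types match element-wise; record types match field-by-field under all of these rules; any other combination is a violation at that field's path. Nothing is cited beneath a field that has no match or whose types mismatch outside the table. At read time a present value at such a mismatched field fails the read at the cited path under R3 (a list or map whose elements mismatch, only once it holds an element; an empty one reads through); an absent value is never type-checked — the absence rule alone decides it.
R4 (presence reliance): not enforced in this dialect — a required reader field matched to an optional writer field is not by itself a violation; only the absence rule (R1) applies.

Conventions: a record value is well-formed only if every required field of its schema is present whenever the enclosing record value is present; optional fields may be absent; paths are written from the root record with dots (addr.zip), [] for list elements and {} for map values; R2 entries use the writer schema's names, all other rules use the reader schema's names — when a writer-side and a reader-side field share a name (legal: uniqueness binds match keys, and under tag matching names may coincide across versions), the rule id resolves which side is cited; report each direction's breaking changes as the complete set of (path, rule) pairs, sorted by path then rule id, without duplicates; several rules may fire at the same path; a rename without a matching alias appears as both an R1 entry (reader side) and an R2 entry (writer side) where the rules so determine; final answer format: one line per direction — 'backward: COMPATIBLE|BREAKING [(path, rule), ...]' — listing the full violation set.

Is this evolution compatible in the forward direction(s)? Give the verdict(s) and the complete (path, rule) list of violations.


each type pair in Invoice: writer, then reader
forward pass over Invoice, reader schema v1, writer schema v2:
  duration has no writer counterpart
  id: int64 -> int64, writer required; from id
  age: int32 -> int32, writer optional; from age
  owner: string -> string, writer required; from owner
  retries: int32 -> int32, writer required; from retries
  zip has no writer counterpart
  rating: float64 -> float64, writer required; from rating
  writer field version has no reader counterpart
  nothing fires on Invoice: forward is COMPATIBLE
checking off the Invoice differences that do not matter here:
  renamed field duration to version in record Invoice (alias duration declared on the renamed field) -> triggers nothing under Invoice's printed rules — same verdict
  removed field zip from record Invoice (its key "zip" joins the reserved list) -> triggers nothing under Invoice's printed rules — same verdict

forward: COMPATIBLE []


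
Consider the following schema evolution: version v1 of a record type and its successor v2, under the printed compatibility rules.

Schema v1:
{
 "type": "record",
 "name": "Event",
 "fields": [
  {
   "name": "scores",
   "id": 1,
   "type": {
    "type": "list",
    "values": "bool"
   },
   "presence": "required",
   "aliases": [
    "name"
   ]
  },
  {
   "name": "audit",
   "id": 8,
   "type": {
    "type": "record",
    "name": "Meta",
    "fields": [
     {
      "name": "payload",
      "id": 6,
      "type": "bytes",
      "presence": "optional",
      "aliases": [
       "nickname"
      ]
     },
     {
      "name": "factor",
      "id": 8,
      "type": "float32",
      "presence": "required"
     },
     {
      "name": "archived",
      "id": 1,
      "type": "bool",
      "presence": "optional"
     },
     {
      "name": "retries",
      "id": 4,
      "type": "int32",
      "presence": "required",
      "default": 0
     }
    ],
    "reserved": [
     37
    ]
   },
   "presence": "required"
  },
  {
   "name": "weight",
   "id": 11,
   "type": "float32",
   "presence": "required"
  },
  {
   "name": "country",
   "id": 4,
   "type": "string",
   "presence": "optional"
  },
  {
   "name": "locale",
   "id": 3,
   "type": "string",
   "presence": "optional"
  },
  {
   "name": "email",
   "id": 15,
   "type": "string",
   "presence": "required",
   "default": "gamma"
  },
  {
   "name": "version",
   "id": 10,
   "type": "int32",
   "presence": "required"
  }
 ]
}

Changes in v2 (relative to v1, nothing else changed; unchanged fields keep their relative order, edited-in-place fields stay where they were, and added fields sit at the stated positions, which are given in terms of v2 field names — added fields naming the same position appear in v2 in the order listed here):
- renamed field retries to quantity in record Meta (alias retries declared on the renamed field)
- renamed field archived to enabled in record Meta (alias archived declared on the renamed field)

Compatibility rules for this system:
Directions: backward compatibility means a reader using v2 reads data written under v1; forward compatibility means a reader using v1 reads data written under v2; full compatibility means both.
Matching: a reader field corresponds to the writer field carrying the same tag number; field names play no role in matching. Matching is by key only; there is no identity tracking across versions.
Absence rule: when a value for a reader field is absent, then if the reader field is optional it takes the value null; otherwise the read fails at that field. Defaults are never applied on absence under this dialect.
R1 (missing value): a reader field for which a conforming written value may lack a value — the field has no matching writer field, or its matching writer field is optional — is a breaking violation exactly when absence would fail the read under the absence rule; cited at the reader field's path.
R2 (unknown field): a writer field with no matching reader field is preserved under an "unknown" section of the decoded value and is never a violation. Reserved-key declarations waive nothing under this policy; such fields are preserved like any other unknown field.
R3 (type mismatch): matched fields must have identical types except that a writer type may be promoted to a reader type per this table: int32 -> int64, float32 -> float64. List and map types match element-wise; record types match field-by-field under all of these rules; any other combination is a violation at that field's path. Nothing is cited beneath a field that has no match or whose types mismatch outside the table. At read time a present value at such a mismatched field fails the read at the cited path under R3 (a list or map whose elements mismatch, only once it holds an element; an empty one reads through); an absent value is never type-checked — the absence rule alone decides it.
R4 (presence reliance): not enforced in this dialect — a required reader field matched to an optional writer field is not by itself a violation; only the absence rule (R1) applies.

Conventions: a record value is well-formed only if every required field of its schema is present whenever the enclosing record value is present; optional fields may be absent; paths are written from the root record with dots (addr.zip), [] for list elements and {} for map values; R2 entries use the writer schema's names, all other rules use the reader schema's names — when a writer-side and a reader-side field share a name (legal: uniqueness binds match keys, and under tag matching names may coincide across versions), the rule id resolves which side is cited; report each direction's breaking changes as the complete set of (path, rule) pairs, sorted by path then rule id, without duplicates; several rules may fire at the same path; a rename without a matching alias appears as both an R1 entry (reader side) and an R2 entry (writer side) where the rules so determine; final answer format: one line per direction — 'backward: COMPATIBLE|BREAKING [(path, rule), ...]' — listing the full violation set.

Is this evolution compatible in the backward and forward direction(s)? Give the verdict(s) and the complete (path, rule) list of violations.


in Event below, arrows point writer -> reader
checking backward for Event: reader v2 against writer v1:
  scores: paired with writer scores (list<bool> -> list<bool>; writer required)
  audit: paired with writer audit (Meta -> Meta; writer required)
  weight: paired with writer weight (float32 -> float32; writer required)
  country: paired with writer country (string -> string; writer optional)
  locale: paired with writer locale (string -> string; writer optional)
  email: paired with writer email (string -> string; writer required)
  version: paired with writer version (int32 -> int32; writer required)
  audit.payload: paired with writer audit.payload (bytes -> bytes; writer optional)
  audit.factor: paired with writer audit.factor (float32 -> float32; writer required)
  audit.enabled: paired with writer audit.archived (bool -> bool; writer optional)
  audit.quantity: paired with writer audit.retries (int32 -> int32; writer required)
  => backward: COMPATIBLE
checking forward for Event: reader v1 against writer v2:
  scores: paired with writer scores (list<bool> -> list<bool>; writer required)
  audit: paired with writer audit (Meta -> Meta; writer required)
  weight: paired with writer weight (float32 -> float32; writer required)
  country: paired with writer country (string -> string; writer optional)
  locale: paired with writer locale (string -> string; writer optional)
  email: paired with writer email (string -> string; writer required)
  version: paired with writer version (int32 -> int32; writer required)
  audit.payload: paired with writer audit.payload (bytes -> bytes; writer optional)
  audit.factor: paired with writer audit.factor (float32 -> float32; writer required)
  audit.archived: paired with writer audit.enabled (bool -> bool; writer optional)
  audit.retries: paired with writer audit.quantity (int32 -> int32; writer required)
  => forward: COMPATIBLE

backward: COMPATIBLE []; forward: COMPATIBLE []


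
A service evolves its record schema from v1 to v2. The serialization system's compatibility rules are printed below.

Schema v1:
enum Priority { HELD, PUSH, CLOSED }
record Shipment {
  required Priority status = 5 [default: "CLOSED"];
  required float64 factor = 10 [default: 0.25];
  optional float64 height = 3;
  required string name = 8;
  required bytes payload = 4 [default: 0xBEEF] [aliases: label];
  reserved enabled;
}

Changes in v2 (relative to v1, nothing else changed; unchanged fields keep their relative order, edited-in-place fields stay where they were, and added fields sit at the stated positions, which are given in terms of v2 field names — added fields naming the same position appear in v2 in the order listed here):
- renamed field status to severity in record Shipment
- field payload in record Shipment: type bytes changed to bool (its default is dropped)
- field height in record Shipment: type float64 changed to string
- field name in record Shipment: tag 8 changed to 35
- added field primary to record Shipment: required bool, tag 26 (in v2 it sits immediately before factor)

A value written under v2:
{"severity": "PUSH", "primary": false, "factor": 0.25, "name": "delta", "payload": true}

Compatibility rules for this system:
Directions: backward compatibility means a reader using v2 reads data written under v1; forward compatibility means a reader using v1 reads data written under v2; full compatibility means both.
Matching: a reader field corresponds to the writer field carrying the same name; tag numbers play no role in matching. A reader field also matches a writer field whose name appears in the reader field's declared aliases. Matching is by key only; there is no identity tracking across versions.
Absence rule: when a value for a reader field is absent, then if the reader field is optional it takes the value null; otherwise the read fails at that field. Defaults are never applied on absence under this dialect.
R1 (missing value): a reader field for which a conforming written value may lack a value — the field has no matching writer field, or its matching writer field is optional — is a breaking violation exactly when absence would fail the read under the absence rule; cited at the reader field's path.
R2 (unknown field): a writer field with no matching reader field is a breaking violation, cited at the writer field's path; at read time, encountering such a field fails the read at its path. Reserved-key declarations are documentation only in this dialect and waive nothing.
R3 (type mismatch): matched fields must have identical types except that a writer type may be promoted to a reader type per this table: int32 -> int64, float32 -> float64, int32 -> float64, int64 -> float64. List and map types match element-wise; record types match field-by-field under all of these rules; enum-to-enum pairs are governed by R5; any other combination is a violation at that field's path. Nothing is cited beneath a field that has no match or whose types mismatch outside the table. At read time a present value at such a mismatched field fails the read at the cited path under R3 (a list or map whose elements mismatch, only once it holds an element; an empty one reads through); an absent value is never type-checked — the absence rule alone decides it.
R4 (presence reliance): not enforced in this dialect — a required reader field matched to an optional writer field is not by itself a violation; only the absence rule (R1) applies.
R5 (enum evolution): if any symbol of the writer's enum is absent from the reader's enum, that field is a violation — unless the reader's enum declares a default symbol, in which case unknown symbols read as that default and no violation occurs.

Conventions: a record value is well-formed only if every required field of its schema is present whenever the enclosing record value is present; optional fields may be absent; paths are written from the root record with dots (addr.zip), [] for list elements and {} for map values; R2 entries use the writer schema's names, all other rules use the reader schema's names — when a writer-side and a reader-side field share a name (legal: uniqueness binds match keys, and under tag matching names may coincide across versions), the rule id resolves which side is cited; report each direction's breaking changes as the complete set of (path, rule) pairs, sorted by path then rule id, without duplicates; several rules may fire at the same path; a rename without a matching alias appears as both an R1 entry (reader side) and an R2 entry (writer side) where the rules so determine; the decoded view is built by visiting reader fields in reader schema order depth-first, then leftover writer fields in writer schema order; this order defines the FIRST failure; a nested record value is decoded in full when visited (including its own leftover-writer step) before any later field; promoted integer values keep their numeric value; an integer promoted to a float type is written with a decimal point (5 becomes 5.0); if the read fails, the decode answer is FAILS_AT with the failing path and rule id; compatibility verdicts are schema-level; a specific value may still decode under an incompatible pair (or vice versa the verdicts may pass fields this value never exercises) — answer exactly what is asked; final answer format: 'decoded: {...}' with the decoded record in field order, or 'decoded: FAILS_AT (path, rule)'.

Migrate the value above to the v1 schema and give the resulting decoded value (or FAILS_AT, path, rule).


in Shipment below, arrows point writer -> reader
decoding the Shipment value with the v1 reader:
  read fails at status under R1 (no fill)
  => FAILS_AT (status, R1)
ruling out the remaining Shipment differences:
  field payload in record Shipment: type bytes changed to bool (its default is dropped) -> matters for Shipment compatibility verdicts, not for this value's decode
  field height in record Shipment: type float64 changed to string -> matters for Shipment compatibility verdicts, not for this value's decode
  field name in record Shipment: tag 8 changed to 35 -> triggers nothing under the printed rules; the Shipment answer is the same either way
  added field primary to record Shipment: required bool, tag 26 (in v2 it sits immediately before factor) -> matters for Shipment compatibility verdicts, not for this value's decode

decoded: FAILS_AT (status, R1)


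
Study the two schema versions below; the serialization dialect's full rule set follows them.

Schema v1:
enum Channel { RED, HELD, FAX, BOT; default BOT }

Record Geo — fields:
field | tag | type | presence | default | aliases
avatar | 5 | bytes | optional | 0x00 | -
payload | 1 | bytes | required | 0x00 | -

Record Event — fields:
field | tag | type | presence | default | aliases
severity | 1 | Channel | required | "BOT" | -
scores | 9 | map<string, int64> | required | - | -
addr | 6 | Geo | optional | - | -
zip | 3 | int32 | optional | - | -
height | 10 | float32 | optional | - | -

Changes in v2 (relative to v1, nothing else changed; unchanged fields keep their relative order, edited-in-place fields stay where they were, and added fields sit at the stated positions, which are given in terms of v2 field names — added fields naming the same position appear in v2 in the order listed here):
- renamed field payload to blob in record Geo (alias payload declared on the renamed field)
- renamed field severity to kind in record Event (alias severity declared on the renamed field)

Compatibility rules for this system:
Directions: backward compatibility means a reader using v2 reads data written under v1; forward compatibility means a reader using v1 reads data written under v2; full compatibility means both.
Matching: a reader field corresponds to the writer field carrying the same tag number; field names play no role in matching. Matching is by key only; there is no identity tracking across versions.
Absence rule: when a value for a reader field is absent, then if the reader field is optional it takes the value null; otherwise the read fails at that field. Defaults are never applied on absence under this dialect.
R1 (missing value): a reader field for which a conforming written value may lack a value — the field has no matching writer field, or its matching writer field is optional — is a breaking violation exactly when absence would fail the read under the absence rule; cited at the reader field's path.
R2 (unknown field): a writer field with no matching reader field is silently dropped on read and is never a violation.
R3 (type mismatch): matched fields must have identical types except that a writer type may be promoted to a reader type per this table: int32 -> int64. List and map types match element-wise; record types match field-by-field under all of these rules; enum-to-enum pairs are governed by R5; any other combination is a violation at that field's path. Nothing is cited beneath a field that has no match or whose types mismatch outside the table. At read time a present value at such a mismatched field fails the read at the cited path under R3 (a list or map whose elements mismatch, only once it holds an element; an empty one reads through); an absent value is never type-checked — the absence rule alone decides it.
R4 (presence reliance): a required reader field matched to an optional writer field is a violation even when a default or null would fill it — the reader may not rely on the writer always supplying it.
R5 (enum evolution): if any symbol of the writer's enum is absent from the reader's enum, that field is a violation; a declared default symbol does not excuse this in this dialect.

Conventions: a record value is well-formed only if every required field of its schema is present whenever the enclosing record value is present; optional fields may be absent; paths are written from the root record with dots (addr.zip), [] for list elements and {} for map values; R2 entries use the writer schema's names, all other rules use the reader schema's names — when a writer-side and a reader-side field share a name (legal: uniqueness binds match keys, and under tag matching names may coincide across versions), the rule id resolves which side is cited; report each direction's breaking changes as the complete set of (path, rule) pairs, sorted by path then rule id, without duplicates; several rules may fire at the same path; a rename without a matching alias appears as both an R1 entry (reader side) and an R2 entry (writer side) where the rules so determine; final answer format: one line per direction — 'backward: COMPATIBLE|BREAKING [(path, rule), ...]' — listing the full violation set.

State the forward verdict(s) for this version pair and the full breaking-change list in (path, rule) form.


forward: COMPATIBLE []

each type pair in Event: writer, then reader
checking forward for Event: reader v1 against writer v2:
  severity: paired with writer kind (Channel -> Channel; writer required)
  scores: paired with writer scores (map<string, int64> -> map<string, int64>; writer required)
  addr: paired with writer addr (Geo -> Geo; writer optional)
  zip: paired with writer zip (int32 -> int32; writer optional)
  height: paired with writer height (float32 -> float32; writer optional)
  addr.avatar: paired with writer addr.avatar (bytes -> bytes; writer optional)
  addr.payload: paired with writer addr.blob (bytes -> bytes; writer required)
  => forward: COMPATIBLE
the rest of the Event diff is inert for this question:
  renamed field payload to blob in record Geo (alias payload declared on the renamed field) -> triggers nothing under Event's printed rules — same verdict
  renamed field severity to kind in record Event (alias severity declared on the renamed field) -> triggers nothing under Event's printed rules — same verdict


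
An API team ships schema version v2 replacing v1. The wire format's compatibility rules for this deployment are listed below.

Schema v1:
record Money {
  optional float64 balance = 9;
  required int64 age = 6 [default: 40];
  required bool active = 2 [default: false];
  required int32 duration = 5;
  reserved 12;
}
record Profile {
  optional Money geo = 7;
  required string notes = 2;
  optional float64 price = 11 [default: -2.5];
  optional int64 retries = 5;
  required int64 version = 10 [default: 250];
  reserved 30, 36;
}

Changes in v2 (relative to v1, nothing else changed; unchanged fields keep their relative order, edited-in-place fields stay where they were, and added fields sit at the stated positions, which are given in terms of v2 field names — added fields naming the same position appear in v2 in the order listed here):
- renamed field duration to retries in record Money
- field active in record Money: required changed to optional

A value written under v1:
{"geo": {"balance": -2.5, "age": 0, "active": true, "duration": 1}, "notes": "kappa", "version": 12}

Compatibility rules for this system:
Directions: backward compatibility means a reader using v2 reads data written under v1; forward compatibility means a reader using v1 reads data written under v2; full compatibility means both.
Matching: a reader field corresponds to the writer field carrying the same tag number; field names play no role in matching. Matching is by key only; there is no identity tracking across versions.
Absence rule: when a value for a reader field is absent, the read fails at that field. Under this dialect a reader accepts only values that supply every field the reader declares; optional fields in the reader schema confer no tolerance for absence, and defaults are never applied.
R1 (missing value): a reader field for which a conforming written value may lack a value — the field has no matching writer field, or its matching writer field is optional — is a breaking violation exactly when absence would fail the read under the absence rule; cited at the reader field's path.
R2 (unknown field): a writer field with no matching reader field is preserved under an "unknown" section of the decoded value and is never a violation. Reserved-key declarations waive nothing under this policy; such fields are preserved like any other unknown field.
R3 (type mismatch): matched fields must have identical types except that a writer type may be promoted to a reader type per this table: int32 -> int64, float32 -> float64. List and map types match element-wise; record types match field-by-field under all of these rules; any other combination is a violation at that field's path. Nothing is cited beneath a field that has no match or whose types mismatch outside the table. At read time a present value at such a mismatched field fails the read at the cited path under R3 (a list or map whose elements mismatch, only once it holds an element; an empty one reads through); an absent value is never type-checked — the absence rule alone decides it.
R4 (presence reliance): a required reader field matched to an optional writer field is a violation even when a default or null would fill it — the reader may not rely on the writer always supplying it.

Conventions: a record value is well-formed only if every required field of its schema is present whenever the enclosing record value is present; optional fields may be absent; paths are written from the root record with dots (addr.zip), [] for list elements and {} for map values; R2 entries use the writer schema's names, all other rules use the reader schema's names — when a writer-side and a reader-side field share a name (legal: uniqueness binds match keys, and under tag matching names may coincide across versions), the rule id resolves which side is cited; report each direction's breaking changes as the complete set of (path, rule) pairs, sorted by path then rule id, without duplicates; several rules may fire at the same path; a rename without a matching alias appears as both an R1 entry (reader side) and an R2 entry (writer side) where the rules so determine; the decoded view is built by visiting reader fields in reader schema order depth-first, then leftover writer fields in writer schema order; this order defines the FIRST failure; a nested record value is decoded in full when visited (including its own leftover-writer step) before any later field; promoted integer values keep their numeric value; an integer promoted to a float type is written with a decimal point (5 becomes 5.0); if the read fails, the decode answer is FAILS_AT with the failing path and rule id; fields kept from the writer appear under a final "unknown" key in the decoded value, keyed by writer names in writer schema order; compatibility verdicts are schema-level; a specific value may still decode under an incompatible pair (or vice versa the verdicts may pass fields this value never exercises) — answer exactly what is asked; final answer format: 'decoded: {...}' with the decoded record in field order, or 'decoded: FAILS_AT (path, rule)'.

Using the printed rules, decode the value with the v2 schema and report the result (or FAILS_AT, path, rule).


in Profile below, arrows point writer -> reader
migrating the Profile value to v2:
  geo.balance := -2.5
  geo.age := 0
  geo.active := true
  geo.retries := 1 (from writer duration)
  notes := "kappa"
  read fails at price under R1 (no fill)
  => FAILS_AT (price, R1)
checking off the Profile differences that do not matter here:
  renamed field duration to retries in record Money -> fires no rule on Profile under this dialect and leaves the result unchanged
  field active in record Money: required changed to optional -> matters for Profile compatibility verdicts, not for this value's decode

decoded: FAILS_AT (price, R1)
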